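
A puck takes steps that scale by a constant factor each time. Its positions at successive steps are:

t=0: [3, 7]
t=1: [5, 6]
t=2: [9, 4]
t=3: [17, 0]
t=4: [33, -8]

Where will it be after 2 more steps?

Step-to-step displacements: [+2, -1], [+4, -2], [+8, -4], [+16, -8]; each is 2× the previous.
step 5: [33, -8] + [+32, -16] → [65, -24]
step 6: [65, -24] + [+64, -32] → [129, -56]

[129, -56]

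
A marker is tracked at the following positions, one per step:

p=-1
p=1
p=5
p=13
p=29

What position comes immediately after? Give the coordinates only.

The jumps are +2, +4, +8, +16 — a geometric progression with ratio 2.
step 5: 29 + 32 → p=61

p=61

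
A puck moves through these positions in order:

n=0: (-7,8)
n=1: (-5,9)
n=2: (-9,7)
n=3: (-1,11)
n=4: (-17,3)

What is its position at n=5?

(15,19)

The jumps are (+2,+1), (-4,-2), (+8,+4), (-16,-8) — a geometric progression with ratio -2.
step 5: (-17,3) + (+32,+16) → (15,19)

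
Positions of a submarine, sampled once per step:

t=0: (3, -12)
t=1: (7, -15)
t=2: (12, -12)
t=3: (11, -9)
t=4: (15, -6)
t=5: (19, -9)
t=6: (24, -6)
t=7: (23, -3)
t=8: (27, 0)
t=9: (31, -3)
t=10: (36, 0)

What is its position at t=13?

(43, 3)

Step-to-step displacements: (+4, -3), (+5, +3), (-1, +3), (+4, +3), (+4, -3), (+5, +3), (-1, +3), (+4, +3), (+4, -3), (+5, +3) — a repeating cycle of length 4.
step 11: apply (-1, +3) → (35, 3)
step 12: apply (+4, +3) → (39, 6)
step 13: apply (+4, -3) → (43, 3)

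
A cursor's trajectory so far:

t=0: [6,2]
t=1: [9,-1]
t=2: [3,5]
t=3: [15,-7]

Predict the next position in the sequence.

The jumps are [+3,-3], [-6,+6], [+12,-12] — a geometric progression with ratio -2.
step 4: [15,-7] + [-24,+24] → [-9,17]

[-9,17]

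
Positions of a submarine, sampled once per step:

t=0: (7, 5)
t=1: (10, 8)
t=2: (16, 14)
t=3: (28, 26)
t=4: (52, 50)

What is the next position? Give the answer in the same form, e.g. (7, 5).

Consecutive displacements (+3, +3), (+6, +6), (+12, +12), (+24, +24) scale by a factor of 2 each step.
step 5: (52, 50) + (+48, +48) → (100, 98)

(100, 98)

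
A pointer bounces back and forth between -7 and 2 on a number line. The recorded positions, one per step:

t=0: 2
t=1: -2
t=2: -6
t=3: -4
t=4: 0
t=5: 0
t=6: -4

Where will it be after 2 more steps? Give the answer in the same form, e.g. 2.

-2

The value reflects between -7 and 2, moving 4 per step.
  step 7: -4 → -6
  step 8: -6 → -2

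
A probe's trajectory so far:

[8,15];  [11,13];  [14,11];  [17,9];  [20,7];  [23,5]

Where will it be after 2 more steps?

Each step adds [+3,-2] to the position.
step 6: [23,5] + [+3,-2] → [26,3]
step 7: [26,3] + [+3,-2] → [29,1]

[29,1]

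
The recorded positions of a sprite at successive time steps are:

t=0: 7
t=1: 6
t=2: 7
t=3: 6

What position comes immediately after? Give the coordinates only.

7

Step-to-step displacements: -1, +1, -1; each is -1× the previous.
step 4: 6 + 1 → 7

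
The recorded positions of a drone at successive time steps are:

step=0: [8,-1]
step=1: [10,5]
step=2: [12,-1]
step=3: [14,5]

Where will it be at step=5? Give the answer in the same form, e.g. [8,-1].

The first coordinate changes by +2 each step, so at step 5 it is 8 + 5·(2) = 18.
The second coordinate repeats the cycle [-1, 5] with period 2; step 5 mod 2 = 1, giving 5.

[18,5]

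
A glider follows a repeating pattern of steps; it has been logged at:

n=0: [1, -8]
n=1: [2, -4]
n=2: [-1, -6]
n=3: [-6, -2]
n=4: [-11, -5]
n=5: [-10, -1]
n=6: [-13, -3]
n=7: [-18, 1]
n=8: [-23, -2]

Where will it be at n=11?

Step-to-step displacements: [+1, +4], [-3, -2], [-5, +4], [-5, -3], [+1, +4], [-3, -2], [-5, +4], [-5, -3] — a repeating cycle of length 4.
step 9: apply [+1, +4] → [-22, 2]
step 10: apply [-3, -2] → [-25, 0]
step 11: apply [-5, +4] → [-30, 4]

[-30, 4]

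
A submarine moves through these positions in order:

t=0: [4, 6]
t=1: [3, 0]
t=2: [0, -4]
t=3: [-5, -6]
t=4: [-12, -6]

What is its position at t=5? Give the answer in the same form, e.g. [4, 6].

First differences are [-1, -6], [-3, -4], [-5, -2], [-7, +0]; their common second difference is [-2, +2] (constant acceleration).
step 5: [-12, -6] + [-9, +2] → [-21, -4]

[-21, -4]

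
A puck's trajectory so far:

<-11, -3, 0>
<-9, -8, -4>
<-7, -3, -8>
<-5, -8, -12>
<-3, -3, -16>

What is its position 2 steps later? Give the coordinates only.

First: linear, +2 per step → 1 at step 6.
Second: cycles through -3, -8 every 2 steps. Step 6 lands at position 0 of the cycle → -3.
Third: linear, -4 per step → -24 at step 6.

<1, -3, -24>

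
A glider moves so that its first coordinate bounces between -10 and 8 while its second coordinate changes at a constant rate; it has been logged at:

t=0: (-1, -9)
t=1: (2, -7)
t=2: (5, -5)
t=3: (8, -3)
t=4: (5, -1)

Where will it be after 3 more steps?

The first coordinate travels 3 per step and bounces off the walls at -10 and 8.
  step 5: 5 → 2
  step 6: 2 → -1
  step 7: -1 → -4
The second coordinate changes by +2 each step: at step 7 it is 5.

(-4, 5)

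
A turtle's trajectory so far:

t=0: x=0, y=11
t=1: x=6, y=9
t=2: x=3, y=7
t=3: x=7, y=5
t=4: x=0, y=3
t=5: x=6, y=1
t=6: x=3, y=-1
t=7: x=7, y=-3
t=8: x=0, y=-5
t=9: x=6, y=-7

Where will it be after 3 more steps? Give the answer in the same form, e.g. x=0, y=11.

x=0, y=-13

X: cycles through 0, 6, 3, 7 every 4 steps. Step 12 lands at position 0 of the cycle → 0.
Y: linear, -2 per step → -13 at step 12.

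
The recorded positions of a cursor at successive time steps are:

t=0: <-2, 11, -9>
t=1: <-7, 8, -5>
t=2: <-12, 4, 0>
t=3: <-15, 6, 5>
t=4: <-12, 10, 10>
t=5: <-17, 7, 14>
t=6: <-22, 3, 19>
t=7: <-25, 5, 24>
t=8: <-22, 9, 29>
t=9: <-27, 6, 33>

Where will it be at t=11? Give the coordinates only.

<-35, 4, 43>

Differencing gives <-5, -3, +4>, <-5, -4, +5>, <-3, +2, +5>, <+3, +4, +5>, <-5, -3, +4>, <-5, -4, +5>, <-3, +2, +5>, <+3, +4, +5>, <-5, -3, +4>. This is the pattern <-5, -3, +4>, <-5, -4, +5>, <-3, +2, +5>, <+3, +4, +5> repeated.
step 10: apply <-5, -4, +5> → <-32, 2, 38>
step 11: apply <-3, +2, +5> → <-35, 4, 43>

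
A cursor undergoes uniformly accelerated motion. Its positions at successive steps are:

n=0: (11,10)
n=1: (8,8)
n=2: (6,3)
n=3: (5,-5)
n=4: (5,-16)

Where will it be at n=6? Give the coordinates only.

(8,-47)

Successive displacements: (-3,-2), (-2,-5), (-1,-8), (+0,-11) — each changes by (+1,-3).
step 5: (5,-16) + (+1,-14) → (6,-30)
step 6: (6,-30) + (+2,-17) → (8,-47)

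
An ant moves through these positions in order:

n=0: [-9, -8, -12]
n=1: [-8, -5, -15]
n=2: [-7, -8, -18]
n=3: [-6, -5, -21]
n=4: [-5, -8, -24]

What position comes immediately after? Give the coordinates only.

[-4, -5, -27]

First: linear, +1 per step → -4 at step 5.
Second: cycles through -8, -5 every 2 steps. Step 5 lands at position 1 of the cycle → -5.
Third: linear, -3 per step → -27 at step 5.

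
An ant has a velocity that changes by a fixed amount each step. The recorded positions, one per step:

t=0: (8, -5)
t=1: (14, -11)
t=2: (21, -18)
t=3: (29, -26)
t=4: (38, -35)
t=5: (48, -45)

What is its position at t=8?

(84, -81)

First differences are (+6, -6), (+7, -7), (+8, -8), (+9, -9), (+10, -10); their common second difference is (+1, -1) (constant acceleration).
step 6: (48, -45) + (+11, -11) → (59, -56)
step 7: (59, -56) + (+12, -12) → (71, -68)
step 8: (71, -68) + (+13, -13) → (84, -81)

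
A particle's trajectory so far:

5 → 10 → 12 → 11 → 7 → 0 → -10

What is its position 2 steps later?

-39

Successive displacements: +5, +2, -1, -4, -7, -10 — each changes by -3.
step 7: -10 − 13 → -23
step 8: -23 − 16 → -39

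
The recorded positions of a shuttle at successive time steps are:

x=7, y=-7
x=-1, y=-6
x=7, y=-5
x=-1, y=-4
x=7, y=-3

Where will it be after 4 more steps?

x=7, y=1

The x coordinate repeats the cycle [7, -1] with period 2; step 8 mod 2 = 0, giving 7.
The y coordinate changes by +1 each step, so at step 8 it is -7 + 8·(1) = 1.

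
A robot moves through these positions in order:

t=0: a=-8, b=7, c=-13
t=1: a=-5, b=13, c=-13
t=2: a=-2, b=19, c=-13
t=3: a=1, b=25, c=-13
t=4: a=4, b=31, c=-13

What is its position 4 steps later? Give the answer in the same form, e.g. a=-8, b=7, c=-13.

The position changes by (+3, +6, +0) every step.
step 5: a=4, b=31, c=-13 + (+3, +6, +0) → a=7, b=37, c=-13
step 6: a=7, b=37, c=-13 + (+3, +6, +0) → a=10, b=43, c=-13
step 7: a=10, b=43, c=-13 + (+3, +6, +0) → a=13, b=49, c=-13
step 8: a=13, b=49, c=-13 + (+3, +6, +0) → a=16, b=55, c=-13

a=16, b=55, c=-13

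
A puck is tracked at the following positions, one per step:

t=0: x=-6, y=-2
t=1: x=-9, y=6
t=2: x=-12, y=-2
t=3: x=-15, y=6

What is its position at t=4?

x=-18, y=-2

The x coordinate changes by -3 each step, so at step 4 it is -6 + 4·(-3) = -18.
The y coordinate repeats the cycle [-2, 6] with period 2; step 4 mod 2 = 0, giving -2.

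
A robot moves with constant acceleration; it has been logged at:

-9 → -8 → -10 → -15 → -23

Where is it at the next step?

-34

First differences are +1, -2, -5, -8; their common second difference is -3 (constant acceleration).
step 5: -23 − 11 → -34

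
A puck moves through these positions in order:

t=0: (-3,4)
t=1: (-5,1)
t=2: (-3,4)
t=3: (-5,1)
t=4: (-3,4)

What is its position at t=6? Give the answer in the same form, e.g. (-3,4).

(-3,4)

Step-to-step displacements: (-2,-3), (+2,+3), (-2,-3), (+2,+3); each is -1× the previous.
step 5: (-3,4) + (-2,-3) → (-5,1)
step 6: (-5,1) + (+2,+3) → (-3,4)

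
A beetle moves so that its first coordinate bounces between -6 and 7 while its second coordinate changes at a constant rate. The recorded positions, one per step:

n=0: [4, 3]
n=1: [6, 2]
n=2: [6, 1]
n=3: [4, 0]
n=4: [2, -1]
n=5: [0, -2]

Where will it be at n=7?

[-4, -4]

The first coordinate travels 2 per step and bounces off the walls at -6 and 7.
  step 6: 0 → -2
  step 7: -2 → -4
The second coordinate changes by -1 each step: at step 7 it is -4.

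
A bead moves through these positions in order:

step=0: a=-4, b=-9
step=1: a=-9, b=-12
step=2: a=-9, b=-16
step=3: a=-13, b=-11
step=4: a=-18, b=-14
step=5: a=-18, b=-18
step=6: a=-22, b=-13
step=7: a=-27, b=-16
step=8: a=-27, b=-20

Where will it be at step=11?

The moves between consecutive positions are (-5, -3), (+0, -4), (-4, +5), (-5, -3), (+0, -4), (-4, +5), (-5, -3), (+0, -4); they repeat the 3-cycle [(-5, -3), (+0, -4), (-4, +5)].
step 9: apply (-4, +5) → a=-31, b=-15
step 10: apply (-5, -3) → a=-36, b=-18
step 11: apply (+0, -4) → a=-36, b=-22

a=-36, b=-22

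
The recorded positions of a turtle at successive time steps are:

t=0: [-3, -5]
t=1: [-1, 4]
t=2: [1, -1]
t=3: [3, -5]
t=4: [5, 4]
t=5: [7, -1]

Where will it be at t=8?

[13, -1]

First: linear, +2 per step → 13 at step 8.
Second: cycles through -5, 4, -1 every 3 steps. Step 8 lands at position 2 of the cycle → -1.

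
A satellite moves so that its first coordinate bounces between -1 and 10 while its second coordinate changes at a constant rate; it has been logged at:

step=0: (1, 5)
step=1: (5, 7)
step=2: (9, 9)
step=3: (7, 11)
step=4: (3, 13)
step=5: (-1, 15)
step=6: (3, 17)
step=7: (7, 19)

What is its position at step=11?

(1, 27)

The first coordinate reflects between -1 and 10, moving 4 per step.
  step 8: 7 → 9
  step 9: 9 → 5
  step 10: 5 → 1
  step 11: 1 → 1
The second coordinate changes by +2 each step: at step 11 it is 27.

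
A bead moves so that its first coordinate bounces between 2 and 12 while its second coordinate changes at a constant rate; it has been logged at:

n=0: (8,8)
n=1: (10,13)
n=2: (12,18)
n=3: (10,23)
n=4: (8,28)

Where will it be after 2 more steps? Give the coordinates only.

(4,38)

The first coordinate reflects between 2 and 12, moving 2 per step.
  step 5: 8 → 6
  step 6: 6 → 4
The second coordinate changes by +5 each step: at step 6 it is 38.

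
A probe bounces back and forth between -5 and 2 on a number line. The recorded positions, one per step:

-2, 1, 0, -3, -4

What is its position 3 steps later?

The value reflects between -5 and 2, moving 3 per step.
  step 5: -4 → -1
  step 6: -1 → 2
  step 7: 2 → -1

-1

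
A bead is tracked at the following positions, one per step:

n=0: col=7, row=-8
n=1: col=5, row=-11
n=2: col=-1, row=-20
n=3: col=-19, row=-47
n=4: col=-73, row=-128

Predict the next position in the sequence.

col=-235, row=-371

Consecutive displacements (-2, -3), (-6, -9), (-18, -27), (-54, -81) scale by a factor of 3 each step.
step 5: col=-73, row=-128 + (-162, -243) → col=-235, row=-371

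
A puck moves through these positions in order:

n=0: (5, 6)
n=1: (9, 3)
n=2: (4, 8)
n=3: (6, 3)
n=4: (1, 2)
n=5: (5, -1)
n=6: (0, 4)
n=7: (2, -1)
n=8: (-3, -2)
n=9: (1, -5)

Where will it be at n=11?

(-2, -5)

Step-to-step displacements: (+4, -3), (-5, +5), (+2, -5), (-5, -1), (+4, -3), (-5, +5), (+2, -5), (-5, -1), (+4, -3) — a repeating cycle of length 4.
step 10: apply (-5, +5) → (-4, 0)
step 11: apply (+2, -5) → (-2, -5)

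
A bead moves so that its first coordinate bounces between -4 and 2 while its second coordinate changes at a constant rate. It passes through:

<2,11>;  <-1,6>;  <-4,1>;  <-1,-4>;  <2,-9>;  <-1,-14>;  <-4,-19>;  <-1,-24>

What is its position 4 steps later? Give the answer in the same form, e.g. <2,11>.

<-1,-44>

The first coordinate reflects between -4 and 2, moving 3 per step.
  step 8: -1 → 2
  step 9: 2 → -1
  step 10: -1 → -4
  step 11: -4 → -1
The second coordinate changes by -5 each step: at step 11 it is -44.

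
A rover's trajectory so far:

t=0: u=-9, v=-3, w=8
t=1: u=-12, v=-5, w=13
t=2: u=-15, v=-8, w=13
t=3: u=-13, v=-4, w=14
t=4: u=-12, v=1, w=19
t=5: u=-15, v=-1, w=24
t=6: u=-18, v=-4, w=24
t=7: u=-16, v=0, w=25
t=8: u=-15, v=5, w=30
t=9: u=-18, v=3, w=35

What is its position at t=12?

u=-18, v=9, w=41

Step-to-step displacements: (-3, -2, +5), (-3, -3, +0), (+2, +4, +1), (+1, +5, +5), (-3, -2, +5), (-3, -3, +0), (+2, +4, +1), (+1, +5, +5), (-3, -2, +5) — a repeating cycle of length 4.
step 10: apply (-3, -3, +0) → u=-21, v=0, w=35
step 11: apply (+2, +4, +1) → u=-19, v=4, w=36
step 12: apply (+1, +5, +5) → u=-18, v=9, w=41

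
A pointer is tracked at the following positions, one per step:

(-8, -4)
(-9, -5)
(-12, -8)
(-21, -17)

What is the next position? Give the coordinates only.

Consecutive displacements (-1, -1), (-3, -3), (-9, -9) scale by a factor of 3 each step.
step 4: (-21, -17) + (-27, -27) → (-48, -44)

(-48, -44)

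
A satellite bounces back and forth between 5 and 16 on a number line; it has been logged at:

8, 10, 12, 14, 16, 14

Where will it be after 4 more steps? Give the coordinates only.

6

The value reflects between 5 and 16, moving 2 per step.
  step 6: 14 → 12
  step 7: 12 → 10
  step 8: 10 → 8
  step 9: 8 → 6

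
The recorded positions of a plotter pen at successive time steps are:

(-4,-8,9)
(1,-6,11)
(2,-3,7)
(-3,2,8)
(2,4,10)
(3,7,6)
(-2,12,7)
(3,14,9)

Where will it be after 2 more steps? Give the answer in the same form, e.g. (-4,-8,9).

Step-to-step displacements: (+5,+2,+2), (+1,+3,-4), (-5,+5,+1), (+5,+2,+2), (+1,+3,-4), (-5,+5,+1), (+5,+2,+2) — a repeating cycle of length 3.
step 8: apply (+1,+3,-4) → (4,17,5)
step 9: apply (-5,+5,+1) → (-1,22,6)

(-1,22,6)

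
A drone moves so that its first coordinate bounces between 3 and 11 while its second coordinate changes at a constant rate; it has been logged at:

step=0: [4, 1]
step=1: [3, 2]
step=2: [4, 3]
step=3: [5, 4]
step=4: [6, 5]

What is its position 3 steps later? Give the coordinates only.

The first coordinate reflects between 3 and 11, moving 1 per step.
  step 5: 6 → 7
  step 6: 7 → 8
  step 7: 8 → 9
The second coordinate changes by +1 each step: at step 7 it is 8.

[9, 8]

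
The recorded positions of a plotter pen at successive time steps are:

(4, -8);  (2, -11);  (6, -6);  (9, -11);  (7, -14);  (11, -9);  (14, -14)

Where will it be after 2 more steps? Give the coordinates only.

The moves between consecutive positions are (-2, -3), (+4, +5), (+3, -5), (-2, -3), (+4, +5), (+3, -5); they repeat the 3-cycle [(-2, -3), (+4, +5), (+3, -5)].
step 7: apply (-2, -3) → (12, -17)
step 8: apply (+4, +5) → (16, -12)

(16, -12)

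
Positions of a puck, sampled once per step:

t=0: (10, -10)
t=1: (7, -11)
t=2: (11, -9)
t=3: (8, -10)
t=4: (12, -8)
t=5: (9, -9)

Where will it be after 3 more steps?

(14, -6)

Differencing gives (-3, -1), (+4, +2), (-3, -1), (+4, +2), (-3, -1). This is the pattern (-3, -1), (+4, +2) repeated.
step 6: apply (+4, +2) → (13, -7)
step 7: apply (-3, -1) → (10, -8)
step 8: apply (+4, +2) → (14, -6)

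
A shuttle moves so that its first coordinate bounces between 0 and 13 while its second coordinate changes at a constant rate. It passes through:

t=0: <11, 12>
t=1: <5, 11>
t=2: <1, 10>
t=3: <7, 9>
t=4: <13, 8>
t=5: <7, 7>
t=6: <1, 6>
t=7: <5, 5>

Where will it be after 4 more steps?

<3, 1>

The first coordinate reflects between 0 and 13, moving 6 per step.
  step 8: 5 → 11
  step 9: 11 → 9
  step 10: 9 → 3
  step 11: 3 → 3
The second coordinate changes by -1 each step: at step 11 it is 1.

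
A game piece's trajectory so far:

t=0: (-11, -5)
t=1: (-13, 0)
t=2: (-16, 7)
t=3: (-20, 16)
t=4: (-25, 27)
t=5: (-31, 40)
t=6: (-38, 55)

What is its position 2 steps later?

Successive displacements: (-2, +5), (-3, +7), (-4, +9), (-5, +11), (-6, +13), (-7, +15) — each changes by (-1, +2).
step 7: (-38, 55) + (-8, +17) → (-46, 72)
step 8: (-46, 72) + (-9, +19) → (-55, 91)

(-55, 91)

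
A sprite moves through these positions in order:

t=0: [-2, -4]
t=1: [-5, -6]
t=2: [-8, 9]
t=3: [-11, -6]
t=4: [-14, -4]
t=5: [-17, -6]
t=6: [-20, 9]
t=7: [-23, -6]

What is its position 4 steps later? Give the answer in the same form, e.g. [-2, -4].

The first coordinate changes by -3 each step, so at step 11 it is -2 + 11·(-3) = -35.
The second coordinate repeats the cycle [-4, -6, 9, -6] with period 4; step 11 mod 4 = 3, giving -6.

[-35, -6]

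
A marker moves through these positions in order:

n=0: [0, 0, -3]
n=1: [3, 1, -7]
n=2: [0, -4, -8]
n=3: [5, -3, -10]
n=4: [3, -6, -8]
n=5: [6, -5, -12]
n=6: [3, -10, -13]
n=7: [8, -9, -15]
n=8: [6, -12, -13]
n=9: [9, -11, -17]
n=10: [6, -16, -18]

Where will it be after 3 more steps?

[12, -17, -22]

Step-to-step displacements: [+3, +1, -4], [-3, -5, -1], [+5, +1, -2], [-2, -3, +2], [+3, +1, -4], [-3, -5, -1], [+5, +1, -2], [-2, -3, +2], [+3, +1, -4], [-3, -5, -1] — a repeating cycle of length 4.
step 11: apply [+5, +1, -2] → [11, -15, -20]
step 12: apply [-2, -3, +2] → [9, -18, -18]
step 13: apply [+3, +1, -4] → [12, -17, -22]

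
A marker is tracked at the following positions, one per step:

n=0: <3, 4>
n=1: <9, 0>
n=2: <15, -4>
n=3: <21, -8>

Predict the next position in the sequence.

Each step adds <+6, -4> to the position.
step 4: <21, -8> + <+6, -4> → <27, -12>

<27, -12>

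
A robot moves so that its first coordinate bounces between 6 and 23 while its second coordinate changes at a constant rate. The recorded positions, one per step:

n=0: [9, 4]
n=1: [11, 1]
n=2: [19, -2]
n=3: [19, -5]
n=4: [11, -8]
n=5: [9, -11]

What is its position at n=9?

The first coordinate reflects between 6 and 23, moving 8 per step.
  step 6: 9 → 17
  step 7: 17 → 21
  step 8: 21 → 13
  step 9: 13 → 7
The second coordinate changes by -3 each step: at step 9 it is -23.

[7, -23]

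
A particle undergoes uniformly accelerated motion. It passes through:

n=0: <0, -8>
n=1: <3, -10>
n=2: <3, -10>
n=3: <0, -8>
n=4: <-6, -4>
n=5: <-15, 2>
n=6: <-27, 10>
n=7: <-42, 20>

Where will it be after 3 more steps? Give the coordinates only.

Taking differences between consecutive positions: <+3, -2>, <+0, +0>, <-3, +2>, <-6, +4>, <-9, +6>, <-12, +8>, <-15, +10>. These grow by <-3, +2> each step.
step 8: <-42, 20> + <-18, +12> → <-60, 32>
step 9: <-60, 32> + <-21, +14> → <-81, 46>
step 10: <-81, 46> + <-24, +16> → <-105, 62>

<-105, 62>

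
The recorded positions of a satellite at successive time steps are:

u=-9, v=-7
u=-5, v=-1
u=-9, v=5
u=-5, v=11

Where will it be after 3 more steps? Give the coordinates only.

U: cycles through -9, -5 every 2 steps. Step 6 lands at position 0 of the cycle → -9.
V: linear, +6 per step → 29 at step 6.

u=-9, v=29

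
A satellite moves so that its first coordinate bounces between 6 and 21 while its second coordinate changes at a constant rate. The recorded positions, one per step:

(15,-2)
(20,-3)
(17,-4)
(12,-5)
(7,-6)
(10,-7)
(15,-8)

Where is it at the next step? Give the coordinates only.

(20,-9)

The first coordinate travels 5 per step and bounces off the walls at 6 and 21.
  step 7: 15 → 20
The second coordinate changes by -1 each step: at step 7 it is -9.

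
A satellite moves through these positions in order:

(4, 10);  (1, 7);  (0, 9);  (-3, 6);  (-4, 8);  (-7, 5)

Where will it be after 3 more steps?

(-12, 6)

The moves between consecutive positions are (-3, -3), (-1, +2), (-3, -3), (-1, +2), (-3, -3); they repeat the 2-cycle [(-3, -3), (-1, +2)].
step 6: apply (-1, +2) → (-8, 7)
step 7: apply (-3, -3) → (-11, 4)
step 8: apply (-1, +2) → (-12, 6)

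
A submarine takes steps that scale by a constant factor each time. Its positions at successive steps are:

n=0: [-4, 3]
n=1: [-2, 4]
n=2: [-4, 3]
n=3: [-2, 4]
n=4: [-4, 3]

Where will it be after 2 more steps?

Consecutive displacements [+2, +1], [-2, -1], [+2, +1], [-2, -1] scale by a factor of -1 each step.
step 5: [-4, 3] + [+2, +1] → [-2, 4]
step 6: [-2, 4] + [-2, -1] → [-4, 3]

[-4, 3]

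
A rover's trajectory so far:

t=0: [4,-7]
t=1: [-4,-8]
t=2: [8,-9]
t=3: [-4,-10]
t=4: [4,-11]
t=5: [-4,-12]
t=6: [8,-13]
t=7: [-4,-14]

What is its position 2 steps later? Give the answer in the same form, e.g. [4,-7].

First: cycles through 4, -4, 8, -4 every 4 steps. Step 9 lands at position 1 of the cycle → -4.
Second: linear, -1 per step → -16 at step 9.

[-4,-16]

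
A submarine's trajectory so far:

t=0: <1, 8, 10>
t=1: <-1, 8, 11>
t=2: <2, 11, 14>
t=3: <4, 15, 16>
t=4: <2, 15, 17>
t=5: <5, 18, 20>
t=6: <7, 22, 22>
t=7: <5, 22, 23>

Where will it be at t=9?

Differencing gives <-2, +0, +1>, <+3, +3, +3>, <+2, +4, +2>, <-2, +0, +1>, <+3, +3, +3>, <+2, +4, +2>, <-2, +0, +1>. This is the pattern <-2, +0, +1>, <+3, +3, +3>, <+2, +4, +2> repeated.
step 8: apply <+3, +3, +3> → <8, 25, 26>
step 9: apply <+2, +4, +2> → <10, 29, 28>

<10, 29, 28>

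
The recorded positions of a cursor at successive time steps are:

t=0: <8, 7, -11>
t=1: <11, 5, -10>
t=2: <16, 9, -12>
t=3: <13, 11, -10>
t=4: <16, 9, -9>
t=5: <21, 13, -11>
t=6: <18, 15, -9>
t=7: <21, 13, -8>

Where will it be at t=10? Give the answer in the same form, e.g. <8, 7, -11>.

The moves between consecutive positions are <+3, -2, +1>, <+5, +4, -2>, <-3, +2, +2>, <+3, -2, +1>, <+5, +4, -2>, <-3, +2, +2>, <+3, -2, +1>; they repeat the 3-cycle [<+3, -2, +1>, <+5, +4, -2>, <-3, +2, +2>].
step 8: apply <+5, +4, -2> → <26, 17, -10>
step 9: apply <-3, +2, +2> → <23, 19, -8>
step 10: apply <+3, -2, +1> → <26, 17, -7>

<26, 17, -7>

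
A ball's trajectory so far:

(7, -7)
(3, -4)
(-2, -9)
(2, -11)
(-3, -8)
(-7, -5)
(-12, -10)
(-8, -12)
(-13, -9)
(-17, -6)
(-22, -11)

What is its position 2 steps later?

(-23, -10)

Step-to-step displacements: (-4, +3), (-5, -5), (+4, -2), (-5, +3), (-4, +3), (-5, -5), (+4, -2), (-5, +3), (-4, +3), (-5, -5) — a repeating cycle of length 4.
step 11: apply (+4, -2) → (-18, -13)
step 12: apply (-5, +3) → (-23, -10)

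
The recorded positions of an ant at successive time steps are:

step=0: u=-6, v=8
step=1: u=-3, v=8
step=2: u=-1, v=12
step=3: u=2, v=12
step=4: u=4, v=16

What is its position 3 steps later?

The moves between consecutive positions are (+3, +0), (+2, +4), (+3, +0), (+2, +4); they repeat the 2-cycle [(+3, +0), (+2, +4)].
step 5: apply (+3, +0) → u=7, v=16
step 6: apply (+2, +4) → u=9, v=20
step 7: apply (+3, +0) → u=12, v=20

u=12, v=20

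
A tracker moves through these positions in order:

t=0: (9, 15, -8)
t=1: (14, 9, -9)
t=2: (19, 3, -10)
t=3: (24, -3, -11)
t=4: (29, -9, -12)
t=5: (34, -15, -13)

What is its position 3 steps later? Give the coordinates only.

Constant displacement of (+5, -6, -1) per step.
step 6: (34, -15, -13) + (+5, -6, -1) → (39, -21, -14)
step 7: (39, -21, -14) + (+5, -6, -1) → (44, -27, -15)
step 8: (44, -27, -15) + (+5, -6, -1) → (49, -33, -16)

(49, -33, -16)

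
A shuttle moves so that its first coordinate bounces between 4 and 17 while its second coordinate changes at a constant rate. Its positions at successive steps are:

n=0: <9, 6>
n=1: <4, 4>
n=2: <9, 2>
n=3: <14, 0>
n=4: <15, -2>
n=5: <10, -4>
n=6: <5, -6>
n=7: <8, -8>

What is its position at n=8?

<13, -10>

The first coordinate reflects between 4 and 17, moving 5 per step.
  step 8: 8 → 13
The second coordinate changes by -2 each step: at step 8 it is -10.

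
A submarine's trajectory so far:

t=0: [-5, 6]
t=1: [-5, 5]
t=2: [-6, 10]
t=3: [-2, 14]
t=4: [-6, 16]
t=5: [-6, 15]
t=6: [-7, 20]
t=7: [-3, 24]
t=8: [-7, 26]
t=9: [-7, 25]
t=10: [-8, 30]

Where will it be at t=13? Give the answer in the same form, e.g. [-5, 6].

[-8, 35]

The moves between consecutive positions are [+0, -1], [-1, +5], [+4, +4], [-4, +2], [+0, -1], [-1, +5], [+4, +4], [-4, +2], [+0, -1], [-1, +5]; they repeat the 4-cycle [[+0, -1], [-1, +5], [+4, +4], [-4, +2]].
step 11: apply [+4, +4] → [-4, 34]
step 12: apply [-4, +2] → [-8, 36]
step 13: apply [+0, -1] → [-8, 35]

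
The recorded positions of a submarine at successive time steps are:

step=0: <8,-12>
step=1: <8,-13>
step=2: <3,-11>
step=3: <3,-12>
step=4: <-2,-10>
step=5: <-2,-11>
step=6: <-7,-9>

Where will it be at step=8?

<-12,-8>

The moves between consecutive positions are <+0,-1>, <-5,+2>, <+0,-1>, <-5,+2>, <+0,-1>, <-5,+2>; they repeat the 2-cycle [<+0,-1>, <-5,+2>].
step 7: apply <+0,-1> → <-7,-10>
step 8: apply <-5,+2> → <-12,-8>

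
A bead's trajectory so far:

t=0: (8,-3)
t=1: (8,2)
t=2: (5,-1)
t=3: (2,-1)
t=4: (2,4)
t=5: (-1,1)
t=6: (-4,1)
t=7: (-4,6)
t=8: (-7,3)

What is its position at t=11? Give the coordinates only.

(-13,5)

Differencing gives (+0,+5), (-3,-3), (-3,+0), (+0,+5), (-3,-3), (-3,+0), (+0,+5), (-3,-3). This is the pattern (+0,+5), (-3,-3), (-3,+0) repeated.
step 9: apply (-3,+0) → (-10,3)
step 10: apply (+0,+5) → (-10,8)
step 11: apply (-3,-3) → (-13,5)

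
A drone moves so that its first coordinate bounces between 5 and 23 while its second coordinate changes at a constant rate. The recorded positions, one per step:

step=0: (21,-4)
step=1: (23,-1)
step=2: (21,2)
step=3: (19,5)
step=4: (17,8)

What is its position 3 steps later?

The first coordinate travels 2 per step and bounces off the walls at 5 and 23.
  step 5: 17 → 15
  step 6: 15 → 13
  step 7: 13 → 11
The second coordinate changes by +3 each step: at step 7 it is 17.

(11,17)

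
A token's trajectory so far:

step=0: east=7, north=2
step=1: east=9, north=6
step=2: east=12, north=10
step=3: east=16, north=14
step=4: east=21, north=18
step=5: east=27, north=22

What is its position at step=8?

First differences are (+2,+4), (+3,+4), (+4,+4), (+5,+4), (+6,+4); their common second difference is (+1,+0) (constant acceleration).
step 6: east=27, north=22 + (+7,+4) → east=34, north=26
step 7: east=34, north=26 + (+8,+4) → east=42, north=30
step 8: east=42, north=30 + (+9,+4) → east=51, north=34

east=51, north=34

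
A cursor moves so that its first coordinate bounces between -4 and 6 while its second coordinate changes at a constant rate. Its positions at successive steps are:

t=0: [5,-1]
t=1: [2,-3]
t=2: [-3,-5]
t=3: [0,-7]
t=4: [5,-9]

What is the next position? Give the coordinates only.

[2,-11]

The first coordinate reflects between -4 and 6, moving 5 per step.
  step 5: 5 → 2
The second coordinate changes by -2 each step: at step 5 it is -11.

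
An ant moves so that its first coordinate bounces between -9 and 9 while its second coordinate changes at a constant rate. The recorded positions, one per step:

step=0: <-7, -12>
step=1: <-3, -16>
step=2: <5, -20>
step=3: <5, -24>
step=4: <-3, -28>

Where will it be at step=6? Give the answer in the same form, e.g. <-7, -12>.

The first coordinate reflects between -9 and 9, moving 8 per step.
  step 5: -3 → -7
  step 6: -7 → 1
The second coordinate changes by -4 each step: at step 6 it is -36.

<1, -36>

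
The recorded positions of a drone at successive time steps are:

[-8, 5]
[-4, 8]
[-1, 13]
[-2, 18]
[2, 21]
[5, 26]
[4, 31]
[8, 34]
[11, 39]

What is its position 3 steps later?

Step-to-step displacements: [+4, +3], [+3, +5], [-1, +5], [+4, +3], [+3, +5], [-1, +5], [+4, +3], [+3, +5] — a repeating cycle of length 3.
step 9: apply [-1, +5] → [10, 44]
step 10: apply [+4, +3] → [14, 47]
step 11: apply [+3, +5] → [17, 52]

[17, 52]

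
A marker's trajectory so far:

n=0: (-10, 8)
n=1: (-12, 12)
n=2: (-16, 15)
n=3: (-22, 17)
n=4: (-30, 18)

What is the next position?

Successive displacements: (-2, +4), (-4, +3), (-6, +2), (-8, +1) — each changes by (-2, -1).
step 5: (-30, 18) + (-10, +0) → (-40, 18)

(-40, 18)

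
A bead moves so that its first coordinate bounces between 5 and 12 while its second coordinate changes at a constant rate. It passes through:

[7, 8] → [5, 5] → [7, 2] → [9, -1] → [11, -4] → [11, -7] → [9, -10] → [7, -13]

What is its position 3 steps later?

[9, -22]

The first coordinate reflects between 5 and 12, moving 2 per step.
  step 8: 7 → 5
  step 9: 5 → 7
  step 10: 7 → 9
The second coordinate changes by -3 each step: at step 10 it is -22.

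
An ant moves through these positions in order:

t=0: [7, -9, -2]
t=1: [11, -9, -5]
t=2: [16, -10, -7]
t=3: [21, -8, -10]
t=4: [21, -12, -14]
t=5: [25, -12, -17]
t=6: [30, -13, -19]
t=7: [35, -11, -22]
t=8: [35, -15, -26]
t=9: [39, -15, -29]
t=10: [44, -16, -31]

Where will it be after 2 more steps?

[49, -18, -38]

Step-to-step displacements: [+4, +0, -3], [+5, -1, -2], [+5, +2, -3], [+0, -4, -4], [+4, +0, -3], [+5, -1, -2], [+5, +2, -3], [+0, -4, -4], [+4, +0, -3], [+5, -1, -2] — a repeating cycle of length 4.
step 11: apply [+5, +2, -3] → [49, -14, -34]
step 12: apply [+0, -4, -4] → [49, -18, -38]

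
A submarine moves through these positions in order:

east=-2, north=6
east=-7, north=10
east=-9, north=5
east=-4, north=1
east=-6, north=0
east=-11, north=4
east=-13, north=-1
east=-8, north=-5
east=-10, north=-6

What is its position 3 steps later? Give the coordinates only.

Step-to-step displacements: (-5,+4), (-2,-5), (+5,-4), (-2,-1), (-5,+4), (-2,-5), (+5,-4), (-2,-1) — a repeating cycle of length 4.
step 9: apply (-5,+4) → east=-15, north=-2
step 10: apply (-2,-5) → east=-17, north=-7
step 11: apply (+5,-4) → east=-12, north=-11

east=-12, north=-11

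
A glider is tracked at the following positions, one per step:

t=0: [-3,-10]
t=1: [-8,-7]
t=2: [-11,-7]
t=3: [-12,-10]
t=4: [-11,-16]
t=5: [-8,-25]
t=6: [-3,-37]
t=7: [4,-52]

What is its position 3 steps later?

[37,-115]

Taking differences between consecutive positions: [-5,+3], [-3,+0], [-1,-3], [+1,-6], [+3,-9], [+5,-12], [+7,-15]. These grow by [+2,-3] each step.
step 8: [4,-52] + [+9,-18] → [13,-70]
step 9: [13,-70] + [+11,-21] → [24,-91]
step 10: [24,-91] + [+13,-24] → [37,-115]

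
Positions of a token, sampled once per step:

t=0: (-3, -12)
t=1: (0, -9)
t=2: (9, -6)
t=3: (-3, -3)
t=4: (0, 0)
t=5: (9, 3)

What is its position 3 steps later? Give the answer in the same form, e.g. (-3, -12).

(9, 12)

First: cycles through -3, 0, 9 every 3 steps. Step 8 lands at position 2 of the cycle → 9.
Second: linear, +3 per step → 12 at step 8.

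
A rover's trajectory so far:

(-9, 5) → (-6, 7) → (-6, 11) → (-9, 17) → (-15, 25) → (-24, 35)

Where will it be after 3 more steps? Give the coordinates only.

(-69, 77)

First differences are (+3, +2), (+0, +4), (-3, +6), (-6, +8), (-9, +10); their common second difference is (-3, +2) (constant acceleration).
step 6: (-24, 35) + (-12, +12) → (-36, 47)
step 7: (-36, 47) + (-15, +14) → (-51, 61)
step 8: (-51, 61) + (-18, +16) → (-69, 77)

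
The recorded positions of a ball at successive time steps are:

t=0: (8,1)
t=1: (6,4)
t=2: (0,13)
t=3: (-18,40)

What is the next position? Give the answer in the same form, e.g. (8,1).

(-72,121)

The jumps are (-2,+3), (-6,+9), (-18,+27) — a geometric progression with ratio 3.
step 4: (-18,40) + (-54,+81) → (-72,121)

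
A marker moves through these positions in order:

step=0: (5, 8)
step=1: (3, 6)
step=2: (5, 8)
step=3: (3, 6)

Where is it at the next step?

The jumps are (-2, -2), (+2, +2), (-2, -2) — a geometric progression with ratio -1.
step 4: (3, 6) + (+2, +2) → (5, 8)

(5, 8)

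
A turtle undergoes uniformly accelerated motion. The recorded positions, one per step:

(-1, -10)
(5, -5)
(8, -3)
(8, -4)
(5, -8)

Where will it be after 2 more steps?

Taking differences between consecutive positions: (+6, +5), (+3, +2), (+0, -1), (-3, -4). These grow by (-3, -3) each step.
step 5: (5, -8) + (-6, -7) → (-1, -15)
step 6: (-1, -15) + (-9, -10) → (-10, -25)

(-10, -25)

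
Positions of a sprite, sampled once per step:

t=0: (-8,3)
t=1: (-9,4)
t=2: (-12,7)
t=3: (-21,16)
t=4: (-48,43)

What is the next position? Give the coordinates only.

(-129,124)

Step-to-step displacements: (-1,+1), (-3,+3), (-9,+9), (-27,+27); each is 3× the previous.
step 5: (-48,43) + (-81,+81) → (-129,124)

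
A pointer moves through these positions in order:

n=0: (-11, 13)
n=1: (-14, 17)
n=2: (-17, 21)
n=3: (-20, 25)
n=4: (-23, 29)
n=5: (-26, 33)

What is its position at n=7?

(-32, 41)

Constant displacement of (-3, +4) per step.
step 6: (-26, 33) + (-3, +4) → (-29, 37)
step 7: (-29, 37) + (-3, +4) → (-32, 41)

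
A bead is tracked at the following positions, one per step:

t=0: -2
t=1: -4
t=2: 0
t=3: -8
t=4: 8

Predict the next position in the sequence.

The jumps are -2, +4, -8, +16 — a geometric progression with ratio -2.
step 5: 8 − 32 → -24

-24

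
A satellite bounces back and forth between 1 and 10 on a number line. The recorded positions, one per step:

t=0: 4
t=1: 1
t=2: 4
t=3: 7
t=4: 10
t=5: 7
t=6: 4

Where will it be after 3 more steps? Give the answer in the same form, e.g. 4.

7

The value travels 3 per step and bounces off the walls at 1 and 10.
  step 7: 4 → 1
  step 8: 1 → 4
  step 9: 4 → 7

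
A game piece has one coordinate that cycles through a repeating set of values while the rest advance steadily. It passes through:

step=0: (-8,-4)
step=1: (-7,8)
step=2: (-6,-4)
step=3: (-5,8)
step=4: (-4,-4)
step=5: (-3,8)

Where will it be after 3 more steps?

First: linear, +1 per step → 0 at step 8.
Second: cycles through -4, 8 every 2 steps. Step 8 lands at position 0 of the cycle → -4.

(0,-4)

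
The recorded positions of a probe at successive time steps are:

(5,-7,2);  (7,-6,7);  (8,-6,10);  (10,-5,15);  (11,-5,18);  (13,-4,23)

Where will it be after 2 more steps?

Step-to-step displacements: (+2,+1,+5), (+1,+0,+3), (+2,+1,+5), (+1,+0,+3), (+2,+1,+5) — a repeating cycle of length 2.
step 6: apply (+1,+0,+3) → (14,-4,26)
step 7: apply (+2,+1,+5) → (16,-3,31)

(16,-3,31)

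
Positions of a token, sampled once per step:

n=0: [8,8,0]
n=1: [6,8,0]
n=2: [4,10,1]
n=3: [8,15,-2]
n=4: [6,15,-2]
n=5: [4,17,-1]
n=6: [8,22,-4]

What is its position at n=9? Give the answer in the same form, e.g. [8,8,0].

[8,29,-6]

Step-to-step displacements: [-2,+0,+0], [-2,+2,+1], [+4,+5,-3], [-2,+0,+0], [-2,+2,+1], [+4,+5,-3] — a repeating cycle of length 3.
step 7: apply [-2,+0,+0] → [6,22,-4]
step 8: apply [-2,+2,+1] → [4,24,-3]
step 9: apply [+4,+5,-3] → [8,29,-6]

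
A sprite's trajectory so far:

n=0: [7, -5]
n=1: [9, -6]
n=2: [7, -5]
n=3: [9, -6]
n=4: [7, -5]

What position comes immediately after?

[9, -6]

Consecutive displacements [+2, -1], [-2, +1], [+2, -1], [-2, +1] scale by a factor of -1 each step.
step 5: [7, -5] + [+2, -1] → [9, -6]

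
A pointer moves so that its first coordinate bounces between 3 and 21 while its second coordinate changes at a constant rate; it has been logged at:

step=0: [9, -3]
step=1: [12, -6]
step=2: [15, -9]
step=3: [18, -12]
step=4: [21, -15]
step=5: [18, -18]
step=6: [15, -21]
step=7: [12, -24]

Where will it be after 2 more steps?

[6, -30]

The first coordinate reflects between 3 and 21, moving 3 per step.
  step 8: 12 → 9
  step 9: 9 → 6
The second coordinate changes by -3 each step: at step 9 it is -30.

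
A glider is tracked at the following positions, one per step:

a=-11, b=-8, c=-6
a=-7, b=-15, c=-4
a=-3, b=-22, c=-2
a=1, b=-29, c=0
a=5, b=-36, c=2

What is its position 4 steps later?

a=21, b=-64, c=10

The position changes by (+4,-7,+2) every step.
step 5: a=5, b=-36, c=2 + (+4,-7,+2) → a=9, b=-43, c=4
step 6: a=9, b=-43, c=4 + (+4,-7,+2) → a=13, b=-50, c=6
step 7: a=13, b=-50, c=6 + (+4,-7,+2) → a=17, b=-57, c=8
step 8: a=17, b=-57, c=8 + (+4,-7,+2) → a=21, b=-64, c=10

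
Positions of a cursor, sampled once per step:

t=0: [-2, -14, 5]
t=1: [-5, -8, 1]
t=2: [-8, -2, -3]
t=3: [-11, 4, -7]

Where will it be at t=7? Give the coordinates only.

Each step adds [-3, +6, -4] to the position.
step 4: [-11, 4, -7] + [-3, +6, -4] → [-14, 10, -11]
step 5: [-14, 10, -11] + [-3, +6, -4] → [-17, 16, -15]
step 6: [-17, 16, -15] + [-3, +6, -4] → [-20, 22, -19]
step 7: [-20, 22, -19] + [-3, +6, -4] → [-23, 28, -23]

[-23, 28, -23]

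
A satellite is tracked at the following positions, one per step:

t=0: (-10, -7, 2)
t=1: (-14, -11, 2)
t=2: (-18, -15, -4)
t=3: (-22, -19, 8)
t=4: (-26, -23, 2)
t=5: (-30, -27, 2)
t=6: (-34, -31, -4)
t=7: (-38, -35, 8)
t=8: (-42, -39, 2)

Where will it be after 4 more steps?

First: linear, -4 per step → -58 at step 12.
Second: linear, -4 per step → -55 at step 12.
Third: cycles through 2, 2, -4, 8 every 4 steps. Step 12 lands at position 0 of the cycle → 2.

(-58, -55, 2)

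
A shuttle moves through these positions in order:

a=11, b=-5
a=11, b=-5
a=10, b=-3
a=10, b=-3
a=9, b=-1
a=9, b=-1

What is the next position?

a=8, b=1

Step-to-step displacements: (+0, +0), (-1, +2), (+0, +0), (-1, +2), (+0, +0) — a repeating cycle of length 2.
step 6: apply (-1, +2) → a=8, b=1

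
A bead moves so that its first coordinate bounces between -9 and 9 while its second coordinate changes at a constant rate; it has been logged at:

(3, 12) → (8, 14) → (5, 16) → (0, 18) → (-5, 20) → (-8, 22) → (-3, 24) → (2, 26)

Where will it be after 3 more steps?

(1, 32)

The first coordinate travels 5 per step and bounces off the walls at -9 and 9.
  step 8: 2 → 7
  step 9: 7 → 6
  step 10: 6 → 1
The second coordinate changes by +2 each step: at step 10 it is 32.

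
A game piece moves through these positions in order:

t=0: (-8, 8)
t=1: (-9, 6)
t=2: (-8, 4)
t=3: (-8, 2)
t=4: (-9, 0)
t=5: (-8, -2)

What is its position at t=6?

The first coordinate repeats the cycle [-8, -9, -8] with period 3; step 6 mod 3 = 0, giving -8.
The second coordinate changes by -2 each step, so at step 6 it is 8 + 6·(-2) = -4.

(-8, -4)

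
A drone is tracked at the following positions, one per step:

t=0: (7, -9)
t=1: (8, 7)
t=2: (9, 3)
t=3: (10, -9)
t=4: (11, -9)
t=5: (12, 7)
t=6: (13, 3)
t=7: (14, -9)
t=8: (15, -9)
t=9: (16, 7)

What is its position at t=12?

(19, -9)

The first coordinate changes by +1 each step, so at step 12 it is 7 + 12·(1) = 19.
The second coordinate repeats the cycle [-9, 7, 3, -9] with period 4; step 12 mod 4 = 0, giving -9.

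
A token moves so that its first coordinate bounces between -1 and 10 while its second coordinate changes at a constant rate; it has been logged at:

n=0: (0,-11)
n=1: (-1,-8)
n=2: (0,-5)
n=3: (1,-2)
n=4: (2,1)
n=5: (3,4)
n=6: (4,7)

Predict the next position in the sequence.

(5,10)

The first coordinate reflects between -1 and 10, moving 1 per step.
  step 7: 4 → 5
The second coordinate changes by +3 each step: at step 7 it is 10.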